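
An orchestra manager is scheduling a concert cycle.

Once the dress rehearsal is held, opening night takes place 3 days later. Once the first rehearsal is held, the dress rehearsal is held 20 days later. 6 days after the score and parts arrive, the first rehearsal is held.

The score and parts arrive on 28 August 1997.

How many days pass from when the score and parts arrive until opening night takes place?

Causal path: the score and parts arrive → the first rehearsal is held → the dress rehearsal is held → opening night takes place.
Total delay along the path: 6 + 20 + 3 = 29 days.

29 days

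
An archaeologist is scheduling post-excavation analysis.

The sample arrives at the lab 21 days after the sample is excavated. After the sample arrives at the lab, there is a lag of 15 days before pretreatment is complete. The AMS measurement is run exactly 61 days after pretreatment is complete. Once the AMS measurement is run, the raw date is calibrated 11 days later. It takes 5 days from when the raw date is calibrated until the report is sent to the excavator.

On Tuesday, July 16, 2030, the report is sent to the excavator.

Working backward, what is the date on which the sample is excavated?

The report is sent to the excavator: Jul 16, 2030.
The raw date is calibrated: Jul 16, 2030 − 5 days = Jul 11, 2030.
The AMS measurement is run: Jul 11, 2030 − 11 days = Jun 30, 2030.
Pretreatment is complete: Jun 30, 2030 − 61 days = Apr 30, 2030.
The sample arrives at the lab: Apr 30, 2030 − 15 days = Apr 15, 2030.
The sample is excavated: Apr 15, 2030 − 21 days = Mar 25, 2030.

Monday, March 25, 2030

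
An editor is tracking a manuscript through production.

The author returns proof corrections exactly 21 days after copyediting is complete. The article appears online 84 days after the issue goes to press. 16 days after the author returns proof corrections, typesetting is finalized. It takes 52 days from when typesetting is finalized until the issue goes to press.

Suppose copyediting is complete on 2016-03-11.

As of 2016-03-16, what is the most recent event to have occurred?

Copyediting is complete

Copyediting is complete: Mar 11, 2016.
The author returns proof corrections: Mar 11, 2016 + 21 days = Apr 1, 2016.
Typesetting is finalized: Apr 1, 2016 + 16 days = Apr 17, 2016.
The issue goes to press: Apr 17, 2016 + 52 days = Jun 8, 2016.
The article appears online: Jun 8, 2016 + 84 days = Aug 31, 2016.
Mar 16, 2016 falls between when copyediting is complete (Mar 11, 2016) and when the author returns proof corrections (Apr 1, 2016).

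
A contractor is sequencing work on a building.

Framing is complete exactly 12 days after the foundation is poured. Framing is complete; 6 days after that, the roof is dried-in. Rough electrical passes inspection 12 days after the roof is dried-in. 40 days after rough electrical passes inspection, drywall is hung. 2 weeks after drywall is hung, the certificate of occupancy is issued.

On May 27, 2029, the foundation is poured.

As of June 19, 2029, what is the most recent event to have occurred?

The foundation is poured: May 27, 2029.
Framing is complete: May 27, 2029 + 12 days = Jun 8, 2029.
The roof is dried-in: Jun 8, 2029 + 6 days = Jun 14, 2029.
Rough electrical passes inspection: Jun 14, 2029 + 12 days = Jun 26, 2029.
Drywall is hung: Jun 26, 2029 + 40 days = Aug 5, 2029.
The certificate of occupancy is issued: Aug 5, 2029 + 2 weeks = Aug 19, 2029.
Jun 19, 2029 falls between when the roof is dried-in (Jun 14, 2029) and when rough electrical passes inspection (Jun 26, 2029).

The roof is dried-in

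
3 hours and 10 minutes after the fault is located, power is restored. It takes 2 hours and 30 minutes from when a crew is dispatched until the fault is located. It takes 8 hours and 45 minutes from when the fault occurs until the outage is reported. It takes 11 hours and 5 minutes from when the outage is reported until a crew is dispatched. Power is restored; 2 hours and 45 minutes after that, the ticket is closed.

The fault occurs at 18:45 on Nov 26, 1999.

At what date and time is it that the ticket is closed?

The fault occurs: 18:45 Nov 26, 1999.
The outage is reported: 18:45 Nov 26, 1999 + 8h45m = 03:30 Nov 27, 1999.
A crew is dispatched: 03:30 Nov 27, 1999 + 11h05m = 14:35 Nov 27, 1999.
The fault is located: 14:35 Nov 27, 1999 + 2h30m = 17:05 Nov 27, 1999.
Power is restored: 17:05 Nov 27, 1999 + 3h10m = 20:15 Nov 27, 1999.
The ticket is closed: 20:15 Nov 27, 1999 + 2h45m = 23:00 Nov 27, 1999.

23:00 on Nov 27, 1999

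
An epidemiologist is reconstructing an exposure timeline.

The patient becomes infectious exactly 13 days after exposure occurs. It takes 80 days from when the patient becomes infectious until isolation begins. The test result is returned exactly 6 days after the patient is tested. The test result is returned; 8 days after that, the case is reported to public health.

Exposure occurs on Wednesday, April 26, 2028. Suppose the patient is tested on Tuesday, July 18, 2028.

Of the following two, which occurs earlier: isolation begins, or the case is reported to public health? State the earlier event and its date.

Isolation begins — Friday, July 28, 2028

Exposure occurs: Apr 26, 2028.
The patient becomes infectious: Apr 26, 2028 + 13 days = May 9, 2028.
Isolation begins: May 9, 2028 + 80 days = Jul 28, 2028.
The patient is tested: Jul 18, 2028.
The test result is returned: Jul 18, 2028 + 6 days = Jul 24, 2028.
The case is reported to public health: Jul 24, 2028 + 8 days = Aug 1, 2028.
Comparing: isolation begins on Jul 28, 2028 vs the case is reported to public health on Aug 1, 2028. Earlier: isolation begins.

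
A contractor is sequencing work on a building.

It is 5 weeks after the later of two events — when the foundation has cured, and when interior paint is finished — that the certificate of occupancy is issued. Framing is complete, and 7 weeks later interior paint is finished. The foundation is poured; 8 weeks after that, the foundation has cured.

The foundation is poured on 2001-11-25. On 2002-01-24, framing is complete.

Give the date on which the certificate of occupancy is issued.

2002-04-18

The foundation is poured: Nov 25, 2001.
The foundation has cured: Nov 25, 2001 + 8 weeks = Jan 20, 2002.
Framing is complete: Jan 24, 2002.
Interior paint is finished: Jan 24, 2002 + 7 weeks = Mar 14, 2002.
Both prerequisites met — the foundation has cured (Jan 20, 2002), interior paint is finished (Mar 14, 2002); the later is Mar 14, 2002.
The certificate of occupancy is issued: Mar 14, 2002 + 5 weeks = Apr 18, 2002.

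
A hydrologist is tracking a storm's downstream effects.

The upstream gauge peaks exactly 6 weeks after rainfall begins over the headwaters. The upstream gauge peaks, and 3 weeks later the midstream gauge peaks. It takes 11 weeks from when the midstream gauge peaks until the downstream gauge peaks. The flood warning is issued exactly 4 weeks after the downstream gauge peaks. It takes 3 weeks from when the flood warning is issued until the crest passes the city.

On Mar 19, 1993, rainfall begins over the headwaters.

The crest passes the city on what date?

Sep 24, 1993

Rainfall begins over the headwaters: Mar 19, 1993.
The upstream gauge peaks: Mar 19, 1993 + 6 weeks = Apr 30, 1993.
The midstream gauge peaks: Apr 30, 1993 + 3 weeks = May 21, 1993.
The downstream gauge peaks: May 21, 1993 + 11 weeks = Aug 6, 1993.
The flood warning is issued: Aug 6, 1993 + 4 weeks = Sep 3, 1993.
The crest passes the city: Sep 3, 1993 + 3 weeks = Sep 24, 1993.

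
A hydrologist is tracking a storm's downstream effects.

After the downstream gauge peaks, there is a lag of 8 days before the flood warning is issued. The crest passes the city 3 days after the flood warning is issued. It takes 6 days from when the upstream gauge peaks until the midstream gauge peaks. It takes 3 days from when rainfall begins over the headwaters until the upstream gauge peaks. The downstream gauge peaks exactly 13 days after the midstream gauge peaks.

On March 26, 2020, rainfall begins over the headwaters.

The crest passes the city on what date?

Rainfall begins over the headwaters: Mar 26, 2020.
The upstream gauge peaks: Mar 26, 2020 + 3 days = Mar 29, 2020.
The midstream gauge peaks: Mar 29, 2020 + 6 days = Apr 4, 2020.
The downstream gauge peaks: Apr 4, 2020 + 13 days = Apr 17, 2020.
The flood warning is issued: Apr 17, 2020 + 8 days = Apr 25, 2020.
The crest passes the city: Apr 25, 2020 + 3 days = Apr 28, 2020.

April 28, 2020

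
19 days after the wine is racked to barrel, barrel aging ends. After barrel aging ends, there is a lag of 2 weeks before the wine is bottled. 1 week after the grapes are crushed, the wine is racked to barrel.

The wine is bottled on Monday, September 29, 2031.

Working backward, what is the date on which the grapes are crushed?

The wine is bottled: Sep 29, 2031.
Barrel aging ends: Sep 29, 2031 − 2 weeks = Sep 15, 2031.
The wine is racked to barrel: Sep 15, 2031 − 19 days = Aug 27, 2031.
The grapes are crushed: Aug 27, 2031 − 1 week = Aug 20, 2031.

Wednesday, August 20, 2031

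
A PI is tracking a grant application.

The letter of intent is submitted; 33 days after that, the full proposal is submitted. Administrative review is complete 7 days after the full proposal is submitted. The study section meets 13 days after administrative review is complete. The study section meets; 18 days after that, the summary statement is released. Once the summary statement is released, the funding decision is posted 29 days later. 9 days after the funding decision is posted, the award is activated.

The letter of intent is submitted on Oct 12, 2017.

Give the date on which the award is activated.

Jan 29, 2018

The letter of intent is submitted: Oct 12, 2017.
The full proposal is submitted: Oct 12, 2017 + 33 days = Nov 14, 2017.
Administrative review is complete: Nov 14, 2017 + 7 days = Nov 21, 2017.
The study section meets: Nov 21, 2017 + 13 days = Dec 4, 2017.
The summary statement is released: Dec 4, 2017 + 18 days = Dec 22, 2017.
The funding decision is posted: Dec 22, 2017 + 29 days = Jan 20, 2018.
The award is activated: Jan 20, 2018 + 9 days = Jan 29, 2018.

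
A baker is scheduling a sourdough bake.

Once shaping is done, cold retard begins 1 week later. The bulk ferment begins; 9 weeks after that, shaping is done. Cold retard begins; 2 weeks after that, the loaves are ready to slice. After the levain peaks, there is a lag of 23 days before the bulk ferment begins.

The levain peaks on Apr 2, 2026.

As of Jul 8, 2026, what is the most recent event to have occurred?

Cold retard begins

The levain peaks: Apr 2, 2026.
The bulk ferment begins: Apr 2, 2026 + 23 days = Apr 25, 2026.
Shaping is done: Apr 25, 2026 + 9 weeks = Jun 27, 2026.
Cold retard begins: Jun 27, 2026 + 1 week = Jul 4, 2026.
The loaves are ready to slice: Jul 4, 2026 + 2 weeks = Jul 18, 2026.
Jul 8, 2026 falls between when cold retard begins (Jul 4, 2026) and when the loaves are ready to slice (Jul 18, 2026).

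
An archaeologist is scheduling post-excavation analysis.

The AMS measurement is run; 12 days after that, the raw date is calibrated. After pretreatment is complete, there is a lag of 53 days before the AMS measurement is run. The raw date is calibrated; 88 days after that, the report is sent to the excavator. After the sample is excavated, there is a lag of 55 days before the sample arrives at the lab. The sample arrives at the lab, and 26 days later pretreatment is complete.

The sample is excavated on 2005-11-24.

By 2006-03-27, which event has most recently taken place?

The sample is excavated: Nov 24, 2005.
The sample arrives at the lab: Nov 24, 2005 + 55 days = Jan 18, 2006.
Pretreatment is complete: Jan 18, 2006 + 26 days = Feb 13, 2006.
The AMS measurement is run: Feb 13, 2006 + 53 days = Apr 7, 2006.
The raw date is calibrated: Apr 7, 2006 + 12 days = Apr 19, 2006.
The report is sent to the excavator: Apr 19, 2006 + 88 days = Jul 16, 2006.
Mar 27, 2006 falls between when pretreatment is complete (Feb 13, 2006) and when the AMS measurement is run (Apr 7, 2006).

Pretreatment is complete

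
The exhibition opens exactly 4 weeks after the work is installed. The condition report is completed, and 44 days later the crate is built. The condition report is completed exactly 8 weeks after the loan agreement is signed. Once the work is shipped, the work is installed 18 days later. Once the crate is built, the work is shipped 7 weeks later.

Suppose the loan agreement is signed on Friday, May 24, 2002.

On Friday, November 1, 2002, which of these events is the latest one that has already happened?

The loan agreement is signed: May 24, 2002.
The condition report is completed: May 24, 2002 + 8 weeks = Jul 19, 2002.
The crate is built: Jul 19, 2002 + 44 days = Sep 1, 2002.
The work is shipped: Sep 1, 2002 + 7 weeks = Oct 20, 2002.
The work is installed: Oct 20, 2002 + 18 days = Nov 7, 2002.
The exhibition opens: Nov 7, 2002 + 4 weeks = Dec 5, 2002.
Nov 1, 2002 falls between when the work is shipped (Oct 20, 2002) and when the work is installed (Nov 7, 2002).

The work is shipped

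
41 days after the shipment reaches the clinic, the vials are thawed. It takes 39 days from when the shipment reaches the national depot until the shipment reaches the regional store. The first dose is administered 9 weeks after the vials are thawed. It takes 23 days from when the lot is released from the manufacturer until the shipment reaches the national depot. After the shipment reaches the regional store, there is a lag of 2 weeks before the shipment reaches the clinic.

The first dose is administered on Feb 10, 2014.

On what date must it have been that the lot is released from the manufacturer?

Aug 14, 2013

The first dose is administered: Feb 10, 2014.
The vials are thawed: Feb 10, 2014 − 9 weeks = Dec 9, 2013.
The shipment reaches the clinic: Dec 9, 2013 − 41 days = Oct 29, 2013.
The shipment reaches the regional store: Oct 29, 2013 − 2 weeks = Oct 15, 2013.
The shipment reaches the national depot: Oct 15, 2013 − 39 days = Sep 6, 2013.
The lot is released from the manufacturer: Sep 6, 2013 − 23 days = Aug 14, 2013.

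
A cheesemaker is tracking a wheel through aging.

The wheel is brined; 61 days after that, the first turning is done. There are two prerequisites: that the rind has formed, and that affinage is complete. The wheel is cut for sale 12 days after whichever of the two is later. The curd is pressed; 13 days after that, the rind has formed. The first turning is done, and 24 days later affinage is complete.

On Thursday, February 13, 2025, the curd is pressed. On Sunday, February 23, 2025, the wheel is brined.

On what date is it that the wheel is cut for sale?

Saturday, May 31, 2025

The curd is pressed: Feb 13, 2025.
The rind has formed: Feb 13, 2025 + 13 days = Feb 26, 2025.
The wheel is brined: Feb 23, 2025.
The first turning is done: Feb 23, 2025 + 61 days = Apr 25, 2025.
Affinage is complete: Apr 25, 2025 + 24 days = May 19, 2025.
Both prerequisites met — the rind has formed (Feb 26, 2025), affinage is complete (May 19, 2025); the later is May 19, 2025.
The wheel is cut for sale: May 19, 2025 + 12 days = May 31, 2025.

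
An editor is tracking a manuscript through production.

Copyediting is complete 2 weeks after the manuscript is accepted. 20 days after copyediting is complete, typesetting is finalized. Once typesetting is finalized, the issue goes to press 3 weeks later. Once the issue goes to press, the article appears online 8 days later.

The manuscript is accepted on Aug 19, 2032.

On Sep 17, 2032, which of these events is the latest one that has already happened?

Copyediting is complete

The manuscript is accepted: Aug 19, 2032.
Copyediting is complete: Aug 19, 2032 + 2 weeks = Sep 2, 2032.
Typesetting is finalized: Sep 2, 2032 + 20 days = Sep 22, 2032.
The issue goes to press: Sep 22, 2032 + 3 weeks = Oct 13, 2032.
The article appears online: Oct 13, 2032 + 8 days = Oct 21, 2032.
Sep 17, 2032 falls between when copyediting is complete (Sep 2, 2032) and when typesetting is finalized (Sep 22, 2032).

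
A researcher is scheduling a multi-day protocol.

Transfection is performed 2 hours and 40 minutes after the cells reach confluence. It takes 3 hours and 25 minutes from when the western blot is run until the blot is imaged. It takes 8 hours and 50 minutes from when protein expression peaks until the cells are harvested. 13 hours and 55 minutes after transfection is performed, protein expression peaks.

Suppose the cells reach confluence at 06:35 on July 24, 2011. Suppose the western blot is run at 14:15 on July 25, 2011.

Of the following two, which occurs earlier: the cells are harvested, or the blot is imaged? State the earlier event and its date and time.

The cells reach confluence: 06:35 Jul 24, 2011.
Transfection is performed: 06:35 Jul 24, 2011 + 2h40m = 09:15 Jul 24, 2011.
Protein expression peaks: 09:15 Jul 24, 2011 + 13h55m = 23:10 Jul 24, 2011.
The cells are harvested: 23:10 Jul 24, 2011 + 8h50m = 08:00 Jul 25, 2011.
The western blot is run: 14:15 Jul 25, 2011.
The blot is imaged: 14:15 Jul 25, 2011 + 3h25m = 17:40 Jul 25, 2011.
Comparing: the cells are harvested at 08:00 Jul 25, 2011 vs the blot is imaged at 17:40 Jul 25, 2011. Earlier: the cells are harvested.

The cells are harvested — 08:00 on July 25, 2011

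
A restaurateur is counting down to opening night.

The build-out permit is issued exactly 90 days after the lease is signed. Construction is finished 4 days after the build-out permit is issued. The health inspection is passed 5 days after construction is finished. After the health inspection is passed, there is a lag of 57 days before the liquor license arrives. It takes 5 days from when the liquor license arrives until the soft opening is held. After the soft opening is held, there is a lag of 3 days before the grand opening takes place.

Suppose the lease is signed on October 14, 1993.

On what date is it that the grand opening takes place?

The lease is signed: Oct 14, 1993.
The build-out permit is issued: Oct 14, 1993 + 90 days = Jan 12, 1994.
Construction is finished: Jan 12, 1994 + 4 days = Jan 16, 1994.
The health inspection is passed: Jan 16, 1994 + 5 days = Jan 21, 1994.
The liquor license arrives: Jan 21, 1994 + 57 days = Mar 19, 1994.
The soft opening is held: Mar 19, 1994 + 5 days = Mar 24, 1994.
The grand opening takes place: Mar 24, 1994 + 3 days = Mar 27, 1994.

March 27, 1994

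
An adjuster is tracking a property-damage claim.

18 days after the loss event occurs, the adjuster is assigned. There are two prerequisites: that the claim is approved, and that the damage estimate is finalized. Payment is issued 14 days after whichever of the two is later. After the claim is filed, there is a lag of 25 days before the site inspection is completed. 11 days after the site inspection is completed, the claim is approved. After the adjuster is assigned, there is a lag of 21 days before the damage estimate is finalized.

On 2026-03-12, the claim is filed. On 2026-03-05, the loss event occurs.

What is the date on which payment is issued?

2026-05-01

The claim is filed: Mar 12, 2026.
The site inspection is completed: Mar 12, 2026 + 25 days = Apr 6, 2026.
The claim is approved: Apr 6, 2026 + 11 days = Apr 17, 2026.
The loss event occurs: Mar 5, 2026.
The adjuster is assigned: Mar 5, 2026 + 18 days = Mar 23, 2026.
The damage estimate is finalized: Mar 23, 2026 + 21 days = Apr 13, 2026.
Both prerequisites met — the claim is approved (Apr 17, 2026), the damage estimate is finalized (Apr 13, 2026); the later is Apr 17, 2026.
Payment is issued: Apr 17, 2026 + 14 days = May 1, 2026.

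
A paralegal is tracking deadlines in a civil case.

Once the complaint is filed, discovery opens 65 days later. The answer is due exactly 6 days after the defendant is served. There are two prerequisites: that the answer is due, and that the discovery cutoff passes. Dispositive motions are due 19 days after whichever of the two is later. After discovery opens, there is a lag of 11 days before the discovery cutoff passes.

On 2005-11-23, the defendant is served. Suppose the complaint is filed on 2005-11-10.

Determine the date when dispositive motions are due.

2006-02-13

The defendant is served: Nov 23, 2005.
The answer is due: Nov 23, 2005 + 6 days = Nov 29, 2005.
The complaint is filed: Nov 10, 2005.
Discovery opens: Nov 10, 2005 + 65 days = Jan 14, 2006.
The discovery cutoff passes: Jan 14, 2006 + 11 days = Jan 25, 2006.
Both prerequisites met — the answer is due (Nov 29, 2005), the discovery cutoff passes (Jan 25, 2006); the later is Jan 25, 2006.
Dispositive motions are due: Jan 25, 2006 + 19 days = Feb 13, 2006.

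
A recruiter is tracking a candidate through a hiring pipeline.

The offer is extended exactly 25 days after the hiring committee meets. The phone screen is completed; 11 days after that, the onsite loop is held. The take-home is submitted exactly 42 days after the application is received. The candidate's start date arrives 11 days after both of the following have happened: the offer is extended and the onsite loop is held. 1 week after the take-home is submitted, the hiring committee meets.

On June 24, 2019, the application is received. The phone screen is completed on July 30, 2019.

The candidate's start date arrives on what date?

September 17, 2019

The application is received: Jun 24, 2019.
The take-home is submitted: Jun 24, 2019 + 42 days = Aug 5, 2019.
The hiring committee meets: Aug 5, 2019 + 1 week = Aug 12, 2019.
The offer is extended: Aug 12, 2019 + 25 days = Sep 6, 2019.
The phone screen is completed: Jul 30, 2019.
The onsite loop is held: Jul 30, 2019 + 11 days = Aug 10, 2019.
Both prerequisites met — the offer is extended (Sep 6, 2019), the onsite loop is held (Aug 10, 2019); the later is Sep 6, 2019.
The candidate's start date arrives: Sep 6, 2019 + 11 days = Sep 17, 2019.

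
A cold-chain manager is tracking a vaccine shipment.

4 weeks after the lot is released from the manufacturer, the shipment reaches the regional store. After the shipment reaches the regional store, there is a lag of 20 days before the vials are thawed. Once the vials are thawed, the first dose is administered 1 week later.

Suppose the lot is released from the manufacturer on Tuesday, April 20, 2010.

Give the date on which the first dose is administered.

The lot is released from the manufacturer: Apr 20, 2010.
The shipment reaches the regional store: Apr 20, 2010 + 4 weeks = May 18, 2010.
The vials are thawed: May 18, 2010 + 20 days = Jun 7, 2010.
The first dose is administered: Jun 7, 2010 + 1 week = Jun 14, 2010.

Monday, June 14, 2010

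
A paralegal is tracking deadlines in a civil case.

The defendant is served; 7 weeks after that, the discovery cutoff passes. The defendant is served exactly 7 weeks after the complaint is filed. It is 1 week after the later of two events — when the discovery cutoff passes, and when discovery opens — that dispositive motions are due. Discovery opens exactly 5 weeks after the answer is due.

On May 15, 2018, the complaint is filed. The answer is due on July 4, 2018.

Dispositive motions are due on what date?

August 28, 2018

The complaint is filed: May 15, 2018.
The defendant is served: May 15, 2018 + 7 weeks = Jul 3, 2018.
The discovery cutoff passes: Jul 3, 2018 + 7 weeks = Aug 21, 2018.
The answer is due: Jul 4, 2018.
Discovery opens: Jul 4, 2018 + 5 weeks = Aug 8, 2018.
Both prerequisites met — the discovery cutoff passes (Aug 21, 2018), discovery opens (Aug 8, 2018); the later is Aug 21, 2018.
Dispositive motions are due: Aug 21, 2018 + 1 week = Aug 28, 2018.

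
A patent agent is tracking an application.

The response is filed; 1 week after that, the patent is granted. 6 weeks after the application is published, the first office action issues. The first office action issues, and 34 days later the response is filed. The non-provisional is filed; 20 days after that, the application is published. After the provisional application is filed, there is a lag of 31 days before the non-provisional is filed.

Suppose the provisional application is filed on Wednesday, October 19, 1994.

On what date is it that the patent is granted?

Thursday, March 2, 1995

The provisional application is filed: Oct 19, 1994.
The non-provisional is filed: Oct 19, 1994 + 31 days = Nov 19, 1994.
The application is published: Nov 19, 1994 + 20 days = Dec 9, 1994.
The first office action issues: Dec 9, 1994 + 6 weeks = Jan 20, 1995.
The response is filed: Jan 20, 1995 + 34 days = Feb 23, 1995.
The patent is granted: Feb 23, 1995 + 1 week = Mar 2, 1995.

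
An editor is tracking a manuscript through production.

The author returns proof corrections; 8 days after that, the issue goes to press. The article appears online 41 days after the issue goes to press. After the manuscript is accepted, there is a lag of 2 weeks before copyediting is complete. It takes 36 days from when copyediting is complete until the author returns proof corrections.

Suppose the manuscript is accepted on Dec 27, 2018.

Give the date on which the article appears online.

The manuscript is accepted: Dec 27, 2018.
Copyediting is complete: Dec 27, 2018 + 2 weeks = Jan 10, 2019.
The author returns proof corrections: Jan 10, 2019 + 36 days = Feb 15, 2019.
The issue goes to press: Feb 15, 2019 + 8 days = Feb 23, 2019.
The article appears online: Feb 23, 2019 + 41 days = Apr 5, 2019.

Apr 5, 2019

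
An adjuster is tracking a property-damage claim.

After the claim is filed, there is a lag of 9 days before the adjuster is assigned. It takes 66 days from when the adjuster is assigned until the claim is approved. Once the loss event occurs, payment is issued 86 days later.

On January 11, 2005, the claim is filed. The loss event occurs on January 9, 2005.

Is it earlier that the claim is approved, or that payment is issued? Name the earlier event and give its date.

The claim is approved — March 27, 2005

The claim is filed: Jan 11, 2005.
The adjuster is assigned: Jan 11, 2005 + 9 days = Jan 20, 2005.
The claim is approved: Jan 20, 2005 + 66 days = Mar 27, 2005.
The loss event occurs: Jan 9, 2005.
Payment is issued: Jan 9, 2005 + 86 days = Apr 5, 2005.
Comparing: the claim is approved on Mar 27, 2005 vs payment is issued on Apr 5, 2005. Earlier: the claim is approved.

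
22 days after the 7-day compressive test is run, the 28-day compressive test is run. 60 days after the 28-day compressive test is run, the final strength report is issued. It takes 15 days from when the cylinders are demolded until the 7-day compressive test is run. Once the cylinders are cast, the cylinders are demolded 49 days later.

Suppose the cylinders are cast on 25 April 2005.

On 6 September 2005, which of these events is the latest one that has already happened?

The cylinders are cast: Apr 25, 2005.
The cylinders are demolded: Apr 25, 2005 + 49 days = Jun 13, 2005.
The 7-day compressive test is run: Jun 13, 2005 + 15 days = Jun 28, 2005.
The 28-day compressive test is run: Jun 28, 2005 + 22 days = Jul 20, 2005.
The final strength report is issued: Jul 20, 2005 + 60 days = Sep 18, 2005.
Sep 6, 2005 falls between when the 28-day compressive test is run (Jul 20, 2005) and when the final strength report is issued (Sep 18, 2005).

The 28-day compressive test is run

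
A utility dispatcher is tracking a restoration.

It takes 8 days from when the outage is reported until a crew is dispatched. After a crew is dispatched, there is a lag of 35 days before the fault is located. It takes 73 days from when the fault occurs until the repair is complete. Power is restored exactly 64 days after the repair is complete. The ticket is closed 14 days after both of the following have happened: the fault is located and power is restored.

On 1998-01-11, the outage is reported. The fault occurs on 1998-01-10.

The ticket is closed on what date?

The outage is reported: Jan 11, 1998.
A crew is dispatched: Jan 11, 1998 + 8 days = Jan 19, 1998.
The fault is located: Jan 19, 1998 + 35 days = Feb 23, 1998.
The fault occurs: Jan 10, 1998.
The repair is complete: Jan 10, 1998 + 73 days = Mar 24, 1998.
Power is restored: Mar 24, 1998 + 64 days = May 27, 1998.
Both prerequisites met — the fault is located (Feb 23, 1998), power is restored (May 27, 1998); the later is May 27, 1998.
The ticket is closed: May 27, 1998 + 14 days = Jun 10, 1998.

1998-06-10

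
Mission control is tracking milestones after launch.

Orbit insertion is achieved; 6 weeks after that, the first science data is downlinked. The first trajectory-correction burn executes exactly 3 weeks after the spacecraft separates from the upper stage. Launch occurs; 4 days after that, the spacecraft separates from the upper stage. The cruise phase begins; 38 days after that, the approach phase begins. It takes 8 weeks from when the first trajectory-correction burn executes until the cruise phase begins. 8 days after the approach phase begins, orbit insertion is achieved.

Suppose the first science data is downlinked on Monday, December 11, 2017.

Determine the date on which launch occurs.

Sunday, June 25, 2017

The first science data is downlinked: Dec 11, 2017.
Orbit insertion is achieved: Dec 11, 2017 − 6 weeks = Oct 30, 2017.
The approach phase begins: Oct 30, 2017 − 8 days = Oct 22, 2017.
The cruise phase begins: Oct 22, 2017 − 38 days = Sep 14, 2017.
The first trajectory-correction burn executes: Sep 14, 2017 − 8 weeks = Jul 20, 2017.
The spacecraft separates from the upper stage: Jul 20, 2017 − 3 weeks = Jun 29, 2017.
Launch occurs: Jun 29, 2017 − 4 days = Jun 25, 2017.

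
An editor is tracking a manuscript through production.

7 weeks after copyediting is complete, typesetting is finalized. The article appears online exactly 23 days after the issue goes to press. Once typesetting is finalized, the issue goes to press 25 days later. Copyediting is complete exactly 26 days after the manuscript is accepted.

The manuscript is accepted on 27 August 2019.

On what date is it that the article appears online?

The manuscript is accepted: Aug 27, 2019.
Copyediting is complete: Aug 27, 2019 + 26 days = Sep 22, 2019.
Typesetting is finalized: Sep 22, 2019 + 7 weeks = Nov 10, 2019.
The issue goes to press: Nov 10, 2019 + 25 days = Dec 5, 2019.
The article appears online: Dec 5, 2019 + 23 days = Dec 28, 2019.

28 December 2019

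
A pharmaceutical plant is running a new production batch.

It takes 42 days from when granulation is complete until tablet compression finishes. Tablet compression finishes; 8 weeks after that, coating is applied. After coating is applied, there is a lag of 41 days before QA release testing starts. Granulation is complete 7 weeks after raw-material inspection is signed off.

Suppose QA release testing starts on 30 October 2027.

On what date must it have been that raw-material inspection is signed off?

25 April 2027

QA release testing starts: Oct 30, 2027.
Coating is applied: Oct 30, 2027 − 41 days = Sep 19, 2027.
Tablet compression finishes: Sep 19, 2027 − 8 weeks = Jul 25, 2027.
Granulation is complete: Jul 25, 2027 − 42 days = Jun 13, 2027.
Raw-material inspection is signed off: Jun 13, 2027 − 7 weeks = Apr 25, 2027.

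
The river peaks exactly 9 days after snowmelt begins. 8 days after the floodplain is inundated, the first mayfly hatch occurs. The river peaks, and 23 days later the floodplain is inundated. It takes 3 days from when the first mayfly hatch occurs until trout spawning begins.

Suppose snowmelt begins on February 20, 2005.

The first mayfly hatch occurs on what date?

April 1, 2005

Snowmelt begins: Feb 20, 2005.
The river peaks: Feb 20, 2005 + 9 days = Mar 1, 2005.
The floodplain is inundated: Mar 1, 2005 + 23 days = Mar 24, 2005.
The first mayfly hatch occurs: Mar 24, 2005 + 8 days = Apr 1, 2005.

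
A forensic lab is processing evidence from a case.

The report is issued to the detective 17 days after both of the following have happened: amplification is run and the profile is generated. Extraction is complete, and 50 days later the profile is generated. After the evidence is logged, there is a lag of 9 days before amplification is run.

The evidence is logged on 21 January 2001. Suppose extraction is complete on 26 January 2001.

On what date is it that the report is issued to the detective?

The evidence is logged: Jan 21, 2001.
Amplification is run: Jan 21, 2001 + 9 days = Jan 30, 2001.
Extraction is complete: Jan 26, 2001.
The profile is generated: Jan 26, 2001 + 50 days = Mar 17, 2001.
Both prerequisites met — amplification is run (Jan 30, 2001), the profile is generated (Mar 17, 2001); the later is Mar 17, 2001.
The report is issued to the detective: Mar 17, 2001 + 17 days = Apr 3, 2001.

3 April 2001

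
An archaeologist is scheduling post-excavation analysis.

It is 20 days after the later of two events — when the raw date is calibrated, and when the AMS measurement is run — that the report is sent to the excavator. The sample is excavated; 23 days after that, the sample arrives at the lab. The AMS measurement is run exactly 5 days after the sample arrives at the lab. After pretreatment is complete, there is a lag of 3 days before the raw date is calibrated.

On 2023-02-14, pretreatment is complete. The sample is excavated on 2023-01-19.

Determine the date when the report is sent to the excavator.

Pretreatment is complete: Feb 14, 2023.
The raw date is calibrated: Feb 14, 2023 + 3 days = Feb 17, 2023.
The sample is excavated: Jan 19, 2023.
The sample arrives at the lab: Jan 19, 2023 + 23 days = Feb 11, 2023.
The AMS measurement is run: Feb 11, 2023 + 5 days = Feb 16, 2023.
Both prerequisites met — the raw date is calibrated (Feb 17, 2023), the AMS measurement is run (Feb 16, 2023); the later is Feb 17, 2023.
The report is sent to the excavator: Feb 17, 2023 + 20 days = Mar 9, 2023.

2023-03-09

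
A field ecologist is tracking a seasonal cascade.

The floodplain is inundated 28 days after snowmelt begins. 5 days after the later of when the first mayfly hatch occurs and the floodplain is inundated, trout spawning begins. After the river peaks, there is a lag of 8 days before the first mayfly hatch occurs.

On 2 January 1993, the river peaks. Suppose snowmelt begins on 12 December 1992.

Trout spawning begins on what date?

The river peaks: Jan 2, 1993.
The first mayfly hatch occurs: Jan 2, 1993 + 8 days = Jan 10, 1993.
Snowmelt begins: Dec 12, 1992.
The floodplain is inundated: Dec 12, 1992 + 28 days = Jan 9, 1993.
Both prerequisites met — the first mayfly hatch occurs (Jan 10, 1993), the floodplain is inundated (Jan 9, 1993); the later is Jan 10, 1993.
Trout spawning begins: Jan 10, 1993 + 5 days = Jan 15, 1993.

15 January 1993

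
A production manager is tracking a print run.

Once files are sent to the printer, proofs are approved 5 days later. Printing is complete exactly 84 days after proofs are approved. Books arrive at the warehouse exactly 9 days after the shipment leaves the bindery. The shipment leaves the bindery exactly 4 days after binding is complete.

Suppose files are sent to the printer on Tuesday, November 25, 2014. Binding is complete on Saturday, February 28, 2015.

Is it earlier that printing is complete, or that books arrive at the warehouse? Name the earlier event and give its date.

Files are sent to the printer: Nov 25, 2014.
Proofs are approved: Nov 25, 2014 + 5 days = Nov 30, 2014.
Printing is complete: Nov 30, 2014 + 84 days = Feb 22, 2015.
Binding is complete: Feb 28, 2015.
The shipment leaves the bindery: Feb 28, 2015 + 4 days = Mar 4, 2015.
Books arrive at the warehouse: Mar 4, 2015 + 9 days = Mar 13, 2015.
Comparing: printing is complete on Feb 22, 2015 vs books arrive at the warehouse on Mar 13, 2015. Earlier: printing is complete.

Printing is complete — Sunday, February 22, 2015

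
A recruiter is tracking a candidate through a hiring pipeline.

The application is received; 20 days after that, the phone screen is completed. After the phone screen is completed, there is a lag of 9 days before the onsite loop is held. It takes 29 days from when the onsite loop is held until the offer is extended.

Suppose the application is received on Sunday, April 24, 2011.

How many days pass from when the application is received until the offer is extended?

58 days

Causal path: the application is received → the phone screen is completed → the onsite loop is held → the offer is extended.
Total delay along the path: 20 + 9 + 29 = 58 days.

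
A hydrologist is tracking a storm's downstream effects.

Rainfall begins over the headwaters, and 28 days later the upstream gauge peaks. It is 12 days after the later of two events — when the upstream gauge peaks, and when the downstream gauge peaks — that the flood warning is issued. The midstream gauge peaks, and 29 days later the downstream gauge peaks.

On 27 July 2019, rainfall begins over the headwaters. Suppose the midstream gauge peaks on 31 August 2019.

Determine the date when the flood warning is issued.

Rainfall begins over the headwaters: Jul 27, 2019.
The upstream gauge peaks: Jul 27, 2019 + 28 days = Aug 24, 2019.
The midstream gauge peaks: Aug 31, 2019.
The downstream gauge peaks: Aug 31, 2019 + 29 days = Sep 29, 2019.
Both prerequisites met — the upstream gauge peaks (Aug 24, 2019), the downstream gauge peaks (Sep 29, 2019); the later is Sep 29, 2019.
The flood warning is issued: Sep 29, 2019 + 12 days = Oct 11, 2019.

11 October 2019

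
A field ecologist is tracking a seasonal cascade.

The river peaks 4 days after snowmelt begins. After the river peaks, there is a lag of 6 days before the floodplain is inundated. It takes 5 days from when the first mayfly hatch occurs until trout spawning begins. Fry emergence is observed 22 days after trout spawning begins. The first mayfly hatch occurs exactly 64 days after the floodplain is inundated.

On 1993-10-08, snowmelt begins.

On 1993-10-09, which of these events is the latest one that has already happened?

Snowmelt begins

Snowmelt begins: Oct 8, 1993.
The river peaks: Oct 8, 1993 + 4 days = Oct 12, 1993.
The floodplain is inundated: Oct 12, 1993 + 6 days = Oct 18, 1993.
The first mayfly hatch occurs: Oct 18, 1993 + 64 days = Dec 21, 1993.
Trout spawning begins: Dec 21, 1993 + 5 days = Dec 26, 1993.
Fry emergence is observed: Dec 26, 1993 + 22 days = Jan 17, 1994.
Oct 9, 1993 falls between when snowmelt begins (Oct 8, 1993) and when the river peaks (Oct 12, 1993).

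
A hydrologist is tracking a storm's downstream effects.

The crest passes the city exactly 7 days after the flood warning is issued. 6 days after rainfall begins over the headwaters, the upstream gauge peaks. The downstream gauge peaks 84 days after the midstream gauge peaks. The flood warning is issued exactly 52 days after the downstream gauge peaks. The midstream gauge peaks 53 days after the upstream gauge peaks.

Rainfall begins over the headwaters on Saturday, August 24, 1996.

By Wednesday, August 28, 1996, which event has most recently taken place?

Rainfall begins over the headwaters: Aug 24, 1996.
The upstream gauge peaks: Aug 24, 1996 + 6 days = Aug 30, 1996.
The midstream gauge peaks: Aug 30, 1996 + 53 days = Oct 22, 1996.
The downstream gauge peaks: Oct 22, 1996 + 84 days = Jan 14, 1997.
The flood warning is issued: Jan 14, 1997 + 52 days = Mar 7, 1997.
The crest passes the city: Mar 7, 1997 + 7 days = Mar 14, 1997.
Aug 28, 1996 falls between when rainfall begins over the headwaters (Aug 24, 1996) and when the upstream gauge peaks (Aug 30, 1996).

Rainfall begins over the headwaters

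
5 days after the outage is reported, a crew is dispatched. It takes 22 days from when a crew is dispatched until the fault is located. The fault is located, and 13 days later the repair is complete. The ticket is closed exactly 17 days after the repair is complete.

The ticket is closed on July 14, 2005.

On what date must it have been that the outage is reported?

May 18, 2005

The ticket is closed: Jul 14, 2005.
The repair is complete: Jul 14, 2005 − 17 days = Jun 27, 2005.
The fault is located: Jun 27, 2005 − 13 days = Jun 14, 2005.
A crew is dispatched: Jun 14, 2005 − 22 days = May 23, 2005.
The outage is reported: May 23, 2005 − 5 days = May 18, 2005.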